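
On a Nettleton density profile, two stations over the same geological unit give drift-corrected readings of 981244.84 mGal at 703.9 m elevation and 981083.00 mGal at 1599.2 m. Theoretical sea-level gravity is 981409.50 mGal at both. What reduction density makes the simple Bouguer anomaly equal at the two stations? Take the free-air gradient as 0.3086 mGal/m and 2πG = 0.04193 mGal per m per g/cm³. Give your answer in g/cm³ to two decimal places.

Δg_obs = 981083.00 − 981244.84 = -161.84 mGal over Δh = 1599.2 − 703.9 = 895.3 m
Equal Bouguer anomalies ⇒ Δg_obs + (0.3086 − 0.04193ρ)·Δh = 0
0.3086 − 0.04193ρ = −Δg_obs/Δh = 0.18077
ρ = (0.3086 − 0.18077) / 0.04193 = 3.05 g/cm³

3.05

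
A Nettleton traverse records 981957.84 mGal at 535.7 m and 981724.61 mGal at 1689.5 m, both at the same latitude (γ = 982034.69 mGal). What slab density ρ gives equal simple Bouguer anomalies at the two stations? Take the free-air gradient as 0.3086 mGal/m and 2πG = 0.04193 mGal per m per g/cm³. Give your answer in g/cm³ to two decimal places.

Δg_obs = 981724.61 − 981957.84 = -233.23 mGal over Δh = 1689.5 − 535.7 = 1153.8 m
Equal Bouguer anomalies ⇒ Δg_obs + (0.3086 − 0.04193ρ)·Δh = 0
0.3086 − 0.04193ρ = −Δg_obs/Δh = 0.20214
ρ = (0.3086 − 0.20214) / 0.04193 = 2.54 g/cm³

2.54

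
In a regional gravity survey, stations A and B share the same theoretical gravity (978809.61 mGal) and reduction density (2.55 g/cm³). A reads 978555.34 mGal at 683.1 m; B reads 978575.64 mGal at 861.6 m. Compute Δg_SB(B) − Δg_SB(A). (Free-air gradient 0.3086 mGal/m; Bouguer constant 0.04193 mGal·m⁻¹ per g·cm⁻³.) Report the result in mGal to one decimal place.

Δg_SB(A) = 978555.34 − 978809.61 + 0.3086×683.1 − 0.04193×2.55×683.1 = -116.50 mGal
Δg_SB(B) = 978575.64 − 978809.61 + 0.3086×861.6 − 0.04193×2.55×861.6 = -60.20 mGal
Difference = -60.20 − (-116.50) = 56.30 mGal

56.3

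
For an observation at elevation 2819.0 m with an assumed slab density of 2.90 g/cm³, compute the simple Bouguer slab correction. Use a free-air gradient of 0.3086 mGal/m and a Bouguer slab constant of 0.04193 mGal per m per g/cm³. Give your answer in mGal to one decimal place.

Bouguer slab correction = 0.04193 × 2.90 × 2819.0 = 342.8 mGal

342.8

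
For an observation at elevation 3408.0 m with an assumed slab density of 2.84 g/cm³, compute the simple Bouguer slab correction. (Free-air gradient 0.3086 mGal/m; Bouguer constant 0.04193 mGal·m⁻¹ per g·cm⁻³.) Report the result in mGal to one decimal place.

Bouguer slab correction = 0.04193 × 2.84 × 3408.0 = 405.8 mGal

405.8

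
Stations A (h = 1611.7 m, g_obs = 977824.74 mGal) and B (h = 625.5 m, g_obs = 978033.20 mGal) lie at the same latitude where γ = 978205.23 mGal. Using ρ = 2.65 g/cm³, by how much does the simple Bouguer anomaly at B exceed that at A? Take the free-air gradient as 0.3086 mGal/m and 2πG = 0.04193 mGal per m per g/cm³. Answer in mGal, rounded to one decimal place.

13.7

Δg_SB(A) = 977824.74 − 978205.23 + 0.3086×1611.7 − 0.04193×2.65×1611.7 = -62.20 mGal
Δg_SB(B) = 978033.20 − 978205.23 + 0.3086×625.5 − 0.04193×2.65×625.5 = -48.50 mGal
Difference = -48.50 − (-62.20) = 13.70 mGal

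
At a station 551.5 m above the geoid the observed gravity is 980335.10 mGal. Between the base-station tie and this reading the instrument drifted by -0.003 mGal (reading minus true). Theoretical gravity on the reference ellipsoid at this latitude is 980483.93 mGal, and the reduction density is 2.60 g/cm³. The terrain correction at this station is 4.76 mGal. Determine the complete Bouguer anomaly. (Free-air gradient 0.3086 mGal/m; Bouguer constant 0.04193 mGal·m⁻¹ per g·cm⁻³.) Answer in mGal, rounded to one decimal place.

Drift-corrected reading = 980335.10 − (-0.003) = 980335.103 mGal
Free-air correction = 0.3086 × 551.5 = 170.19 mGal
Free-air anomaly = 980335.103 − 980483.93 + (170.19) = 21.363 mGal
Bouguer slab correction = 0.04193 × 2.60 × 551.5 = 60.12 mGal
Simple Bouguer anomaly = 21.363 − (60.12) = -38.757 mGal
Complete Bouguer anomaly = -38.757 + 4.76 = -33.997 mGal

-34.0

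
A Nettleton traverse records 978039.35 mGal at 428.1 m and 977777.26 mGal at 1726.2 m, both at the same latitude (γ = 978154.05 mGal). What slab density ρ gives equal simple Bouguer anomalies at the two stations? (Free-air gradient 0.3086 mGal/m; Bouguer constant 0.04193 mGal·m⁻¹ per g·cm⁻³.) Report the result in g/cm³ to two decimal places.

2.54

Δg_obs = 977777.26 − 978039.35 = -262.09 mGal over Δh = 1726.2 − 428.1 = 1298.1 m
Equal Bouguer anomalies ⇒ Δg_obs + (0.3086 − 0.04193ρ)·Δh = 0
0.3086 − 0.04193ρ = −Δg_obs/Δh = 0.20190
ρ = (0.3086 − 0.20190) / 0.04193 = 2.54 g/cm³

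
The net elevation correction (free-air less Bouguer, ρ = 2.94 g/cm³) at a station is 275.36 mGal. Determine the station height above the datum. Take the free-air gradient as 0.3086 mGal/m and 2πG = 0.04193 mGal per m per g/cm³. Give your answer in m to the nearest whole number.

Combined gradient = 0.3086 − 0.04193 × 2.94 = 0.1853258 mGal/m
h = 275.36 / 0.1853258 = 1485.82 m

1486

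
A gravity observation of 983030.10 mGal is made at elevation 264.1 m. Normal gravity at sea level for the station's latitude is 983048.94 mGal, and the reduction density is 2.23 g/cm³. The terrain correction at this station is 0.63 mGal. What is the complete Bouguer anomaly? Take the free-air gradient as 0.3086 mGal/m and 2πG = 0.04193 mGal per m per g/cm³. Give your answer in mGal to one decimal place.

Free-air correction = 0.3086 × 264.1 = 81.50 mGal
Free-air anomaly = 983030.10 − 983048.94 + (81.50) = 62.66 mGal
Bouguer slab correction = 0.04193 × 2.23 × 264.1 = 24.69 mGal
Simple Bouguer anomaly = 62.66 − (24.69) = 37.97 mGal
Complete Bouguer anomaly = 37.97 + 0.63 = 38.60 mGal

38.6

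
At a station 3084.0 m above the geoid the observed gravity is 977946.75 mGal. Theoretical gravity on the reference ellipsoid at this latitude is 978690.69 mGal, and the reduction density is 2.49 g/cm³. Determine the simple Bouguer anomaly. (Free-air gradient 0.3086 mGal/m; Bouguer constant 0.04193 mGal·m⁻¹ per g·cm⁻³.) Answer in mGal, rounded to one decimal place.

Free-air correction = 0.3086 × 3084.0 = 951.72 mGal
Free-air anomaly = 977946.75 − 978690.69 + (951.72) = 207.78 mGal
Bouguer slab correction = 0.04193 × 2.49 × 3084.0 = 321.99 mGal
Simple Bouguer anomaly = 207.78 − (321.99) = -114.21 mGal

-114.2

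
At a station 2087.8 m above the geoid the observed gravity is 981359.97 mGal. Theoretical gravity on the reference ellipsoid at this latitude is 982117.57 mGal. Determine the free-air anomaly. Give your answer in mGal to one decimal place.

Free-air correction = 0.3086 × 2087.8 = 644.30 mGal
Free-air anomaly = 981359.97 − 982117.57 + (644.30) = -113.30 mGal

-113.3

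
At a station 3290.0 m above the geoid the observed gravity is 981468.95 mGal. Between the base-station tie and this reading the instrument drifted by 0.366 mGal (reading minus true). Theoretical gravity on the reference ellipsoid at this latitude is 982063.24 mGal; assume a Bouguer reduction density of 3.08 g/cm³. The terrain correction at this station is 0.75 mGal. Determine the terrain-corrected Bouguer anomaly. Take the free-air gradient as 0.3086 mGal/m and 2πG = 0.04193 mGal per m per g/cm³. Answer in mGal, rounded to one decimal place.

Drift-corrected reading = 981468.95 − (0.366) = 981468.584 mGal
Free-air correction = 0.3086 × 3290.0 = 1015.29 mGal
Free-air anomaly = 981468.584 − 982063.24 + (1015.29) = 420.634 mGal
Bouguer slab correction = 0.04193 × 3.08 × 3290.0 = 424.89 mGal
Simple Bouguer anomaly = 420.634 − (424.89) = -4.256 mGal
Complete Bouguer anomaly = -4.256 + 0.75 = -3.506 mGal

-3.5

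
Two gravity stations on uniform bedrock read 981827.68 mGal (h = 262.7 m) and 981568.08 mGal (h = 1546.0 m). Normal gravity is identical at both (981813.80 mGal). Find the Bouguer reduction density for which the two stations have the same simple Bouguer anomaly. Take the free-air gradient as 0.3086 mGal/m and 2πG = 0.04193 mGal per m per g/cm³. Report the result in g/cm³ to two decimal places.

2.54

Δg_obs = 981568.08 − 981827.68 = -259.60 mGal over Δh = 1546.0 − 262.7 = 1283.3 m
Equal Bouguer anomalies ⇒ Δg_obs + (0.3086 − 0.04193ρ)·Δh = 0
0.3086 − 0.04193ρ = −Δg_obs/Δh = 0.20229
ρ = (0.3086 − 0.20229) / 0.04193 = 2.54 g/cm³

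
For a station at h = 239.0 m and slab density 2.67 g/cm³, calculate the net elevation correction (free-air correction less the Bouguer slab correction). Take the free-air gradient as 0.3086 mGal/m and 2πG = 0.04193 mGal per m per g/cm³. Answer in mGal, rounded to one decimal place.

47.0

Combined gradient = 0.3086 − 0.04193 × 2.67 = 0.1966469 mGal/m
Combined elevation correction = 0.1966469 × 239.0 = 47.0 mGal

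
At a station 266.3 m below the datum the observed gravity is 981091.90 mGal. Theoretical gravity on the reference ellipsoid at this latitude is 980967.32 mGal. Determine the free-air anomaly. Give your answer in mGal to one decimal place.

42.4

Free-air correction = 0.3086 × -266.3 = -82.18 mGal
Free-air anomaly = 981091.90 − 980967.32 + (-82.18) = 42.40 mGal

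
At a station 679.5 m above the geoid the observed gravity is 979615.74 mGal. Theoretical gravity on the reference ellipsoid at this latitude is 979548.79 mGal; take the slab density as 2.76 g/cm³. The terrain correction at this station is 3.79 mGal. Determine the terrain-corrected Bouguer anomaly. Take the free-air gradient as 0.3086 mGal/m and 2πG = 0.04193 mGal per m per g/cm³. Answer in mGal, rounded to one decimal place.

201.8

Free-air correction = 0.3086 × 679.5 = 209.69 mGal
Free-air anomaly = 979615.74 − 979548.79 + (209.69) = 276.64 mGal
Bouguer slab correction = 0.04193 × 2.76 × 679.5 = 78.64 mGal
Simple Bouguer anomaly = 276.64 − (78.64) = 198.00 mGal
Complete Bouguer anomaly = 198.00 + 3.79 = 201.79 mGal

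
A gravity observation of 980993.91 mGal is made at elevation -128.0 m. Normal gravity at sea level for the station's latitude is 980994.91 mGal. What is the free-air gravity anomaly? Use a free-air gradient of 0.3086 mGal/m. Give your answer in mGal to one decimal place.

-40.5

Free-air correction = 0.3086 × -128.0 = -39.50 mGal
Free-air anomaly = 980993.91 − 980994.91 + (-39.50) = -40.50 mGal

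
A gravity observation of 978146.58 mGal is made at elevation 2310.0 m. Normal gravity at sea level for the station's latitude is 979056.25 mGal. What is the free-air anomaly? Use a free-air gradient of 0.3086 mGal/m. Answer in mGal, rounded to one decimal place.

Free-air correction = 0.3086 × 2310.0 = 712.87 mGal
Free-air anomaly = 978146.58 − 979056.25 + (712.87) = -196.80 mGal

-196.8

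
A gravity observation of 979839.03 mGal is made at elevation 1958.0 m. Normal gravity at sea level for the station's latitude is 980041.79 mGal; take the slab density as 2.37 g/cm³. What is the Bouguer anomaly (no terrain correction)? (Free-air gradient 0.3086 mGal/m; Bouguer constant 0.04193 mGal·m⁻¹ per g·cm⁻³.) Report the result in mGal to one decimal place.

Free-air correction = 0.3086 × 1958.0 = 604.24 mGal
Free-air anomaly = 979839.03 − 980041.79 + (604.24) = 401.48 mGal
Bouguer slab correction = 0.04193 × 2.37 × 1958.0 = 194.57 mGal
Simple Bouguer anomaly = 401.48 − (194.57) = 206.91 mGal

206.9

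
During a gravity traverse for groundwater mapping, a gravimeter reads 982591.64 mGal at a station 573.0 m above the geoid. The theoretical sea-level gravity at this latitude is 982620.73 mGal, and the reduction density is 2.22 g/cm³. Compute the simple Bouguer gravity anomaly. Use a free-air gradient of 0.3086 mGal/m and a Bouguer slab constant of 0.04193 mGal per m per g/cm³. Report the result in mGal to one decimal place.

94.4

Free-air correction = 0.3086 × 573.0 = 176.83 mGal
Free-air anomaly = 982591.64 − 982620.73 + (176.83) = 147.74 mGal
Bouguer slab correction = 0.04193 × 2.22 × 573.0 = 53.34 mGal
Simple Bouguer anomaly = 147.74 − (53.34) = 94.40 mGal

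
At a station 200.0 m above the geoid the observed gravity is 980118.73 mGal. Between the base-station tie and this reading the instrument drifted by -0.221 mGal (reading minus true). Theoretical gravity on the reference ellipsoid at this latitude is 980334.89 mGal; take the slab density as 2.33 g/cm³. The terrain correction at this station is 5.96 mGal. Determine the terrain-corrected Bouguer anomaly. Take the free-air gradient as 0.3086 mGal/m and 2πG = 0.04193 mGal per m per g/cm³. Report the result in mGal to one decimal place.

-167.8

Drift-corrected reading = 980118.73 − (-0.221) = 980118.951 mGal
Free-air correction = 0.3086 × 200.0 = 61.72 mGal
Free-air anomaly = 980118.951 − 980334.89 + (61.72) = -154.219 mGal
Bouguer slab correction = 0.04193 × 2.33 × 200.0 = 19.54 mGal
Simple Bouguer anomaly = -154.219 − (19.54) = -173.759 mGal
Complete Bouguer anomaly = -173.759 + 5.96 = -167.799 mGal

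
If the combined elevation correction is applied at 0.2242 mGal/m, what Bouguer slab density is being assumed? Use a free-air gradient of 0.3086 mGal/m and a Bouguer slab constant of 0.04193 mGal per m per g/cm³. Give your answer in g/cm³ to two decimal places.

0.2242 = 0.3086 − 0.04193 × ρ
ρ = (0.3086 − 0.2242) / 0.04193 = 2.01 g/cm³

2.01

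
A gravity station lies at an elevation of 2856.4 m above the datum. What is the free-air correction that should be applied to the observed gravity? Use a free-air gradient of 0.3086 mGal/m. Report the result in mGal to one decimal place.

Free-air correction = 0.3086 × 2856.4 = 881.5 mGal

881.5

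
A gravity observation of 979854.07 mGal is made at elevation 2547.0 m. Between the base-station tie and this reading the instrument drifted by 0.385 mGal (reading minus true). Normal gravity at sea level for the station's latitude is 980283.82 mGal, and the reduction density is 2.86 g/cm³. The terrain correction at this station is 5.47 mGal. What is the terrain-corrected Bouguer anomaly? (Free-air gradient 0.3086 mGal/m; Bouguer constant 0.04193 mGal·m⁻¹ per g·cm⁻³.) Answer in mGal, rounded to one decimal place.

55.9

Drift-corrected reading = 979854.07 − (0.385) = 979853.685 mGal
Free-air correction = 0.3086 × 2547.0 = 786.00 mGal
Free-air anomaly = 979853.685 − 980283.82 + (786.00) = 355.865 mGal
Bouguer slab correction = 0.04193 × 2.86 × 2547.0 = 305.44 mGal
Simple Bouguer anomaly = 355.865 − (305.44) = 50.425 mGal
Complete Bouguer anomaly = 50.425 + 5.47 = 55.895 mGal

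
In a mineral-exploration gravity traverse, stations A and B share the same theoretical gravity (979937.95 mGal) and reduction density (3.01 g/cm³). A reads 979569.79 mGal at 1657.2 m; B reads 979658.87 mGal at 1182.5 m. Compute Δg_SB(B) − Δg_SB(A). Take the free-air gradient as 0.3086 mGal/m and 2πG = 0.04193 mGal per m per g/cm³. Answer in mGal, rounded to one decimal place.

Δg_SB(A) = 979569.79 − 979937.95 + 0.3086×1657.2 − 0.04193×3.01×1657.2 = -65.90 mGal
Δg_SB(B) = 979658.87 − 979937.95 + 0.3086×1182.5 − 0.04193×3.01×1182.5 = -63.40 mGal
Difference = -63.40 − (-65.90) = 2.50 mGal

2.5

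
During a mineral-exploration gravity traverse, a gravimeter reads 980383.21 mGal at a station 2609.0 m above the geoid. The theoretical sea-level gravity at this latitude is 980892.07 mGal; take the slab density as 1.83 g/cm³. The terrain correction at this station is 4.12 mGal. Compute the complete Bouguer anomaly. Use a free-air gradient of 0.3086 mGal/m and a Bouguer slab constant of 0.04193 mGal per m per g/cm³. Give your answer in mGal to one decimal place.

Free-air correction = 0.3086 × 2609.0 = 805.14 mGal
Free-air anomaly = 980383.21 − 980892.07 + (805.14) = 296.28 mGal
Bouguer slab correction = 0.04193 × 1.83 × 2609.0 = 200.19 mGal
Simple Bouguer anomaly = 296.28 − (200.19) = 96.09 mGal
Complete Bouguer anomaly = 96.09 + 4.12 = 100.21 mGal

100.2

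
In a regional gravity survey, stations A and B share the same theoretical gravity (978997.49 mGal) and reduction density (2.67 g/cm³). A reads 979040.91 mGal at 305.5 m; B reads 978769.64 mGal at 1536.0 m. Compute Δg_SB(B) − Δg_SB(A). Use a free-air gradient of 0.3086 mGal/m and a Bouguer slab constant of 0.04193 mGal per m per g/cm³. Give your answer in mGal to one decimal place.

-29.3

Δg_SB(A) = 979040.91 − 978997.49 + 0.3086×305.5 − 0.04193×2.67×305.5 = 103.50 mGal
Δg_SB(B) = 978769.64 − 978997.49 + 0.3086×1536.0 − 0.04193×2.67×1536.0 = 74.20 mGal
Difference = 74.20 − (103.50) = -29.30 mGal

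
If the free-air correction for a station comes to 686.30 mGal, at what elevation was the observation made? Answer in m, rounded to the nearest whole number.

h = 686.30 / 0.3086 = 2223.91 m

2224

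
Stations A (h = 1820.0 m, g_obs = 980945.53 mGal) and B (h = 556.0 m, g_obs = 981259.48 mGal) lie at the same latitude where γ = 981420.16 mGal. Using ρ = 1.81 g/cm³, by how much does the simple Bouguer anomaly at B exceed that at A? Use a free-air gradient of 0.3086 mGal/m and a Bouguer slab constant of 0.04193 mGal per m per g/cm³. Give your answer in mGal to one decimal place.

19.8

Δg_SB(A) = 980945.53 − 981420.16 + 0.3086×1820.0 − 0.04193×1.81×1820.0 = -51.10 mGal
Δg_SB(B) = 981259.48 − 981420.16 + 0.3086×556.0 − 0.04193×1.81×556.0 = -31.30 mGal
Difference = -31.30 − (-51.10) = 19.80 mGal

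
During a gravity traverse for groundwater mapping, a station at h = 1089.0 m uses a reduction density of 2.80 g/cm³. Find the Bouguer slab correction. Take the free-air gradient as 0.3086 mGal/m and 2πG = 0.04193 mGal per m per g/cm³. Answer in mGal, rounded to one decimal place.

127.9

Bouguer slab correction = 0.04193 × 2.80 × 1089.0 = 127.9 mGal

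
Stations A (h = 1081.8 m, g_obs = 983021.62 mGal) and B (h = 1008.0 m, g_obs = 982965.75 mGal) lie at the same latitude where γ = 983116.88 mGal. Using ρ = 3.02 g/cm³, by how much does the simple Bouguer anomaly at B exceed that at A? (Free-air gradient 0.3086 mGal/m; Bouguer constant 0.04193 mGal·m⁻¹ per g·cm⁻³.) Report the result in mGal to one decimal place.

Δg_SB(A) = 983021.62 − 983116.88 + 0.3086×1081.8 − 0.04193×3.02×1081.8 = 101.60 mGal
Δg_SB(B) = 982965.75 − 983116.88 + 0.3086×1008.0 − 0.04193×3.02×1008.0 = 32.30 mGal
Difference = 32.30 − (101.60) = -69.30 mGal

-69.3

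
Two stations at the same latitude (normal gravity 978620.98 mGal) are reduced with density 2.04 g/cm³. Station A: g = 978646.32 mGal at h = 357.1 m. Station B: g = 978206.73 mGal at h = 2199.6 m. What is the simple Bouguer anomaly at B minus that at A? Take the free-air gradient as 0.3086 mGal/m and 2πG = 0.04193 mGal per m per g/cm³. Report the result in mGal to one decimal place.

-28.6

Δg_SB(A) = 978646.32 − 978620.98 + 0.3086×357.1 − 0.04193×2.04×357.1 = 105.00 mGal
Δg_SB(B) = 978206.73 − 978620.98 + 0.3086×2199.6 − 0.04193×2.04×2199.6 = 76.40 mGal
Difference = 76.40 − (105.00) = -28.60 mGal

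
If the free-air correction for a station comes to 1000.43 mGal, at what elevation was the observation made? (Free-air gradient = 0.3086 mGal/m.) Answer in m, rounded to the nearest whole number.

h = 1000.43 / 0.3086 = 3241.83 m

3242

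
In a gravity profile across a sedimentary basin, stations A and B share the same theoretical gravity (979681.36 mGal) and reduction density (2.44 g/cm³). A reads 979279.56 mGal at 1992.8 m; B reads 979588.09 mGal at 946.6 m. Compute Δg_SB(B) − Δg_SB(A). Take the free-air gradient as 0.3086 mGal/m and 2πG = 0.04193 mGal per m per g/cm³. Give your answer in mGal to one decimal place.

92.7

Δg_SB(A) = 979279.56 − 979681.36 + 0.3086×1992.8 − 0.04193×2.44×1992.8 = 9.30 mGal
Δg_SB(B) = 979588.09 − 979681.36 + 0.3086×946.6 − 0.04193×2.44×946.6 = 102.00 mGal
Difference = 102.00 − (9.30) = 92.70 mGal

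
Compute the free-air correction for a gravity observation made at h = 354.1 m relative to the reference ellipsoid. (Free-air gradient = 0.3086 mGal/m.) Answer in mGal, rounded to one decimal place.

109.3

Free-air correction = 0.3086 × 354.1 = 109.3 mGal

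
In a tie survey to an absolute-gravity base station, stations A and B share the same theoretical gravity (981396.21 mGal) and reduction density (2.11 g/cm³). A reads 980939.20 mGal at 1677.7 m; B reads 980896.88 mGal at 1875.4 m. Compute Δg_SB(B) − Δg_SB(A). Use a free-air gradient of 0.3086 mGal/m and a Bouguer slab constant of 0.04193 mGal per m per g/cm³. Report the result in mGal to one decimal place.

Δg_SB(A) = 980939.20 − 981396.21 + 0.3086×1677.7 − 0.04193×2.11×1677.7 = -87.70 mGal
Δg_SB(B) = 980896.88 − 981396.21 + 0.3086×1875.4 − 0.04193×2.11×1875.4 = -86.50 mGal
Difference = -86.50 − (-87.70) = 1.20 mGal

1.2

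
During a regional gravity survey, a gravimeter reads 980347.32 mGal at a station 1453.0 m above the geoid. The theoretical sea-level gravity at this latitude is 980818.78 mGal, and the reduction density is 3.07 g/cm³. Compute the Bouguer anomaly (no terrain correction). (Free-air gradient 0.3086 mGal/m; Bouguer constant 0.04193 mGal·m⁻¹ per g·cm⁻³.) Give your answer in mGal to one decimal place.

-210.1

Free-air correction = 0.3086 × 1453.0 = 448.40 mGal
Free-air anomaly = 980347.32 − 980818.78 + (448.40) = -23.06 mGal
Bouguer slab correction = 0.04193 × 3.07 × 1453.0 = 187.04 mGal
Simple Bouguer anomaly = -23.06 − (187.04) = -210.10 mGal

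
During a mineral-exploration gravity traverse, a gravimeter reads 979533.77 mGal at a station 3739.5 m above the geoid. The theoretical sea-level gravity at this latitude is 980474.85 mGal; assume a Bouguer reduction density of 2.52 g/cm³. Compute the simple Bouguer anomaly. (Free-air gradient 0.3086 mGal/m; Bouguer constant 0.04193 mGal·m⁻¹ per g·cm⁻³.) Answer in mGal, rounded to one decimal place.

-182.2

Free-air correction = 0.3086 × 3739.5 = 1154.01 mGal
Free-air anomaly = 979533.77 − 980474.85 + (1154.01) = 212.93 mGal
Bouguer slab correction = 0.04193 × 2.52 × 3739.5 = 395.13 mGal
Simple Bouguer anomaly = 212.93 − (395.13) = -182.20 mGal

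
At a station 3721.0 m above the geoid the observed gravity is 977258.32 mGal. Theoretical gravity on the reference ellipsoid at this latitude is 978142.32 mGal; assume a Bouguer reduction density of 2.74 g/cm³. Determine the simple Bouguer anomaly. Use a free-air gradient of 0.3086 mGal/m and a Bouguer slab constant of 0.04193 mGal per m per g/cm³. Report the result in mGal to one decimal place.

-163.2

Free-air correction = 0.3086 × 3721.0 = 1148.30 mGal
Free-air anomaly = 977258.32 − 978142.32 + (1148.30) = 264.30 mGal
Bouguer slab correction = 0.04193 × 2.74 × 3721.0 = 427.50 mGal
Simple Bouguer anomaly = 264.30 − (427.50) = -163.20 mGal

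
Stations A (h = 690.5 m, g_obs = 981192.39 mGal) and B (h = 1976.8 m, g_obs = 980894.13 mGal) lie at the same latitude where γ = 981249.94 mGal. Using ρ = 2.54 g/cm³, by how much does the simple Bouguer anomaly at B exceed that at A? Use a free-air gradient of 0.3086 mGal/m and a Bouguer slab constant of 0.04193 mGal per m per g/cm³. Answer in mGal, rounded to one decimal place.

-38.3

Δg_SB(A) = 981192.39 − 981249.94 + 0.3086×690.5 − 0.04193×2.54×690.5 = 82.00 mGal
Δg_SB(B) = 980894.13 − 981249.94 + 0.3086×1976.8 − 0.04193×2.54×1976.8 = 43.70 mGal
Difference = 43.70 − (82.00) = -38.30 mGal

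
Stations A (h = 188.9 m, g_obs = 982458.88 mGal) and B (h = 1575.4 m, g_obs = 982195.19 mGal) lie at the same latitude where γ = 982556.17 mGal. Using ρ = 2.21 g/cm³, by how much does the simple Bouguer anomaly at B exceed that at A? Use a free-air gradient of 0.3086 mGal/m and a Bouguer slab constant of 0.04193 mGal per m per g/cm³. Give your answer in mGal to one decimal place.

Δg_SB(A) = 982458.88 − 982556.17 + 0.3086×188.9 − 0.04193×2.21×188.9 = -56.50 mGal
Δg_SB(B) = 982195.19 − 982556.17 + 0.3086×1575.4 − 0.04193×2.21×1575.4 = -20.80 mGal
Difference = -20.80 − (-56.50) = 35.70 mGal

35.7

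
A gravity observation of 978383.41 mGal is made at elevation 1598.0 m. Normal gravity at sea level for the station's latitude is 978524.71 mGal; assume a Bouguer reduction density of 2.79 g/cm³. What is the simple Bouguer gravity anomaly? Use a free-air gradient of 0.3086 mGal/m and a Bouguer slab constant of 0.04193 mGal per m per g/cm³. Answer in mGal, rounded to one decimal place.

164.9

Free-air correction = 0.3086 × 1598.0 = 493.14 mGal
Free-air anomaly = 978383.41 − 978524.71 + (493.14) = 351.84 mGal
Bouguer slab correction = 0.04193 × 2.79 × 1598.0 = 186.94 mGal
Simple Bouguer anomaly = 351.84 − (186.94) = 164.90 mGal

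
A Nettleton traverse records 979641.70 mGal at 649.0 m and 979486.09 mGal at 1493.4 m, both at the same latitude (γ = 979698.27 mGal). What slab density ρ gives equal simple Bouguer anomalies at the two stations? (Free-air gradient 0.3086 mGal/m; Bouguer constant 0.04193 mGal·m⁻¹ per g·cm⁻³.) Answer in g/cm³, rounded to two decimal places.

Δg_obs = 979486.09 − 979641.70 = -155.61 mGal over Δh = 1493.4 − 649.0 = 844.4 m
Equal Bouguer anomalies ⇒ Δg_obs + (0.3086 − 0.04193ρ)·Δh = 0
0.3086 − 0.04193ρ = −Δg_obs/Δh = 0.18428
ρ = (0.3086 − 0.18428) / 0.04193 = 2.96 g/cm³

2.96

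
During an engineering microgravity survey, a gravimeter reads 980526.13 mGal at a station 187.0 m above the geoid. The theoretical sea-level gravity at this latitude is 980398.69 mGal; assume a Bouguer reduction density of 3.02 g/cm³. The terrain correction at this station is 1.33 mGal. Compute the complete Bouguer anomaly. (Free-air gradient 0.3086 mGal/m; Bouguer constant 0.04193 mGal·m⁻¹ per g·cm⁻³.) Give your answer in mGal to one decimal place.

162.8

Free-air correction = 0.3086 × 187.0 = 57.71 mGal
Free-air anomaly = 980526.13 − 980398.69 + (57.71) = 185.15 mGal
Bouguer slab correction = 0.04193 × 3.02 × 187.0 = 23.68 mGal
Simple Bouguer anomaly = 185.15 − (23.68) = 161.47 mGal
Complete Bouguer anomaly = 161.47 + 1.33 = 162.80 mGal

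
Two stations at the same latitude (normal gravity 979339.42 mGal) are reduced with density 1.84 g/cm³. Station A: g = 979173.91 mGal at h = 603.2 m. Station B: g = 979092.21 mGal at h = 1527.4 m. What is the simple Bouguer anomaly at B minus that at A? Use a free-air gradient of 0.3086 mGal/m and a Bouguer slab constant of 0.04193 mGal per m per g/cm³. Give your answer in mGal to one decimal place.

Δg_SB(A) = 979173.91 − 979339.42 + 0.3086×603.2 − 0.04193×1.84×603.2 = -25.90 mGal
Δg_SB(B) = 979092.21 − 979339.42 + 0.3086×1527.4 − 0.04193×1.84×1527.4 = 106.30 mGal
Difference = 106.30 − (-25.90) = 132.20 mGal

132.2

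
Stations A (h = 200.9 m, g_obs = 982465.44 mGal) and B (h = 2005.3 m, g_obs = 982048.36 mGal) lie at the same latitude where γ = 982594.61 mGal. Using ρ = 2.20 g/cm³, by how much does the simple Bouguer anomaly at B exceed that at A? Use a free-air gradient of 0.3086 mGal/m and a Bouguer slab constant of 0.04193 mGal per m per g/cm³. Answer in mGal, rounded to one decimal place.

-26.7

Δg_SB(A) = 982465.44 − 982594.61 + 0.3086×200.9 − 0.04193×2.20×200.9 = -85.70 mGal
Δg_SB(B) = 982048.36 − 982594.61 + 0.3086×2005.3 − 0.04193×2.20×2005.3 = -112.40 mGal
Difference = -112.40 − (-85.70) = -26.70 mGal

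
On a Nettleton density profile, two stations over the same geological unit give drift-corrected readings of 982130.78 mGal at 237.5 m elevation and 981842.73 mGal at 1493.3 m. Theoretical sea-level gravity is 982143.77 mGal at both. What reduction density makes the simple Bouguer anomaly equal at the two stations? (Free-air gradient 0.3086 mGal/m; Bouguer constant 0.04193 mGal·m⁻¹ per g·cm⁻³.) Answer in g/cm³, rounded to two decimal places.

Δg_obs = 981842.73 − 982130.78 = -288.05 mGal over Δh = 1493.3 − 237.5 = 1255.8 m
Equal Bouguer anomalies ⇒ Δg_obs + (0.3086 − 0.04193ρ)·Δh = 0
0.3086 − 0.04193ρ = −Δg_obs/Δh = 0.22938
ρ = (0.3086 − 0.22938) / 0.04193 = 1.89 g/cm³

1.89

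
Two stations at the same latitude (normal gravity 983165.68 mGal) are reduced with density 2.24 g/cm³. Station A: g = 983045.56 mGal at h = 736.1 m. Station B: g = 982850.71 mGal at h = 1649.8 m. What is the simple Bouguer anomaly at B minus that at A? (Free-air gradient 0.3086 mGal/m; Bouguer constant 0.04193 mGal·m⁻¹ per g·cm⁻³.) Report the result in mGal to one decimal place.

Δg_SB(A) = 983045.56 − 983165.68 + 0.3086×736.1 − 0.04193×2.24×736.1 = 37.90 mGal
Δg_SB(B) = 982850.71 − 983165.68 + 0.3086×1649.8 − 0.04193×2.24×1649.8 = 39.20 mGal
Difference = 39.20 − (37.90) = 1.30 mGal

1.3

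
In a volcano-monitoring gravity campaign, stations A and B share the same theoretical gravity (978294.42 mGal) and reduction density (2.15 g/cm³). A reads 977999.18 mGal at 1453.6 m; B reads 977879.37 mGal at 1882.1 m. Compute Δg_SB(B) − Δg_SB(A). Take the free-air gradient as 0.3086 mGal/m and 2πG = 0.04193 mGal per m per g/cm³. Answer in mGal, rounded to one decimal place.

Δg_SB(A) = 977999.18 − 978294.42 + 0.3086×1453.6 − 0.04193×2.15×1453.6 = 22.30 mGal
Δg_SB(B) = 977879.37 − 978294.42 + 0.3086×1882.1 − 0.04193×2.15×1882.1 = -3.90 mGal
Difference = -3.90 − (22.30) = -26.20 mGal

-26.2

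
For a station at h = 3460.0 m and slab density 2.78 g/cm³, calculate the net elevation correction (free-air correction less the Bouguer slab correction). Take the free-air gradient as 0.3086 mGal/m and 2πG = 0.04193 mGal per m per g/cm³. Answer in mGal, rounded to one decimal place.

Combined gradient = 0.3086 − 0.04193 × 2.78 = 0.1920346 mGal/m
Combined elevation correction = 0.1920346 × 3460.0 = 664.4 mGal

664.4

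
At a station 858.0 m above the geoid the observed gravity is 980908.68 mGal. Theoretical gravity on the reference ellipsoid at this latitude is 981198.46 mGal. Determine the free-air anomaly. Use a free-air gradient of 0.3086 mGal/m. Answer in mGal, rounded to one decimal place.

Free-air correction = 0.3086 × 858.0 = 264.78 mGal
Free-air anomaly = 980908.68 − 981198.46 + (264.78) = -25.00 mGal

-25.0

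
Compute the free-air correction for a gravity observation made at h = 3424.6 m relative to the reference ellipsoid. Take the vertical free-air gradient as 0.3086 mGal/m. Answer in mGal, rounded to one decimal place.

Free-air correction = 0.3086 × 3424.6 = 1056.8 mGal

1056.8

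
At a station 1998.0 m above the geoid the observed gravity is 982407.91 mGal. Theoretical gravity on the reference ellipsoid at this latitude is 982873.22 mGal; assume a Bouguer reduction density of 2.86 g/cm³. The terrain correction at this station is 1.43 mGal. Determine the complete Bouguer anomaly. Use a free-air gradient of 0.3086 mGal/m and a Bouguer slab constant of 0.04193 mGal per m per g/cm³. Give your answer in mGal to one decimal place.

Free-air correction = 0.3086 × 1998.0 = 616.58 mGal
Free-air anomaly = 982407.91 − 982873.22 + (616.58) = 151.27 mGal
Bouguer slab correction = 0.04193 × 2.86 × 1998.0 = 239.60 mGal
Simple Bouguer anomaly = 151.27 − (239.60) = -88.33 mGal
Complete Bouguer anomaly = -88.33 + 1.43 = -86.90 mGal

-86.9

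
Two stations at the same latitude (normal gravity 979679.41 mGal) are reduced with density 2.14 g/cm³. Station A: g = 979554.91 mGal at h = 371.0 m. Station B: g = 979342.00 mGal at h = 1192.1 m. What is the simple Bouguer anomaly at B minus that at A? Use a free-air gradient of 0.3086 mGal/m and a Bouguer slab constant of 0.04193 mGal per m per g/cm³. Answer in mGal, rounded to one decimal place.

Δg_SB(A) = 979554.91 − 979679.41 + 0.3086×371.0 − 0.04193×2.14×371.0 = -43.30 mGal
Δg_SB(B) = 979342.00 − 979679.41 + 0.3086×1192.1 − 0.04193×2.14×1192.1 = -76.50 mGal
Difference = -76.50 − (-43.30) = -33.20 mGal

-33.2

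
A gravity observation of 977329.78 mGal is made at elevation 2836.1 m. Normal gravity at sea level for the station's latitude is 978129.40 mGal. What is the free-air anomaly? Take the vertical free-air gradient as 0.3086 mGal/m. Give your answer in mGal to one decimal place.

Free-air correction = 0.3086 × 2836.1 = 875.22 mGal
Free-air anomaly = 977329.78 − 978129.40 + (875.22) = 75.60 mGal

75.6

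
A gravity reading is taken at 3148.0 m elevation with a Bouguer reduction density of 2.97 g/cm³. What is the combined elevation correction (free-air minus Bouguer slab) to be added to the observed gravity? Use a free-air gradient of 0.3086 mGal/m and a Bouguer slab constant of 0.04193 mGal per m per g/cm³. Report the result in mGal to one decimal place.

579.4

Combined gradient = 0.3086 − 0.04193 × 2.97 = 0.1840679 mGal/m
Combined elevation correction = 0.1840679 × 3148.0 = 579.4 mGal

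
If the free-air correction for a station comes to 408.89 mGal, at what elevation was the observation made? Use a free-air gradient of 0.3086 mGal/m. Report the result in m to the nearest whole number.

1325

h = 408.89 / 0.3086 = 1324.98 m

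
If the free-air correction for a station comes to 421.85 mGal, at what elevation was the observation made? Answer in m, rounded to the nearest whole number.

h = 421.85 / 0.3086 = 1366.98 m

1367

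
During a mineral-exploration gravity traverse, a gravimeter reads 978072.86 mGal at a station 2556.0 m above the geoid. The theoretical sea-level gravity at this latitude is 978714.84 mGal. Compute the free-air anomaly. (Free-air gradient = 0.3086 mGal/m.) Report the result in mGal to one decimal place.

146.8

Free-air correction = 0.3086 × 2556.0 = 788.78 mGal
Free-air anomaly = 978072.86 − 978714.84 + (788.78) = 146.80 mGal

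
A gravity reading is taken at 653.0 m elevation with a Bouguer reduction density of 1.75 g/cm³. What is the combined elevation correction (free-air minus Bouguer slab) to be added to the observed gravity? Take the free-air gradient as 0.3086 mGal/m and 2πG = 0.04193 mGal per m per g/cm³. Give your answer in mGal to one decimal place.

153.6

Combined gradient = 0.3086 − 0.04193 × 1.75 = 0.2352225 mGal/m
Combined elevation correction = 0.2352225 × 653.0 = 153.6 mGal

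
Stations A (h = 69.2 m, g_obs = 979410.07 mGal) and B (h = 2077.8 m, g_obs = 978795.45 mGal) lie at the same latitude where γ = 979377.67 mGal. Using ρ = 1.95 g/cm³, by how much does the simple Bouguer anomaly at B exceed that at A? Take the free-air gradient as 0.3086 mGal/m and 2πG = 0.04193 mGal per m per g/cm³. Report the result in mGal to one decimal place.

Δg_SB(A) = 979410.07 − 979377.67 + 0.3086×69.2 − 0.04193×1.95×69.2 = 48.10 mGal
Δg_SB(B) = 978795.45 − 979377.67 + 0.3086×2077.8 − 0.04193×1.95×2077.8 = -110.90 mGal
Difference = -110.90 − (48.10) = -159.00 mGal

-159.0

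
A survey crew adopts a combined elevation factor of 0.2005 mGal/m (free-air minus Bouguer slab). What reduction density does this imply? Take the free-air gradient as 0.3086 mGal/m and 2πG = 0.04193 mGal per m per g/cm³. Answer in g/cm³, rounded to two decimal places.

2.58

0.2005 = 0.3086 − 0.04193 × ρ
ρ = (0.3086 − 0.2005) / 0.04193 = 2.58 g/cm³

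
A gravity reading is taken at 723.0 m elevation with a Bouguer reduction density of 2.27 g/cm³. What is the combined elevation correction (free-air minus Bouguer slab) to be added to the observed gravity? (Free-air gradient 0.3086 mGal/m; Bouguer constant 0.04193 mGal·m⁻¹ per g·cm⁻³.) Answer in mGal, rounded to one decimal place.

Combined gradient = 0.3086 − 0.04193 × 2.27 = 0.2134189 mGal/m
Combined elevation correction = 0.2134189 × 723.0 = 154.3 mGal

154.3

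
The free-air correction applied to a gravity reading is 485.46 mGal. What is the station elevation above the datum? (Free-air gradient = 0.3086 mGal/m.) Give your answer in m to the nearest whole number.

1573

h = 485.46 / 0.3086 = 1573.10 m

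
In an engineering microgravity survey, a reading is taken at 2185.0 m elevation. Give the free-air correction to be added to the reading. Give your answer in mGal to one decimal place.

Free-air correction = 0.3086 × 2185.0 = 674.3 mGal

674.3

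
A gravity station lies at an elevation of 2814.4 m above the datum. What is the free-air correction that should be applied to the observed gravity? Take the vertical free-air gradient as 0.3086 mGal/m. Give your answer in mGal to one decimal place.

868.5

Free-air correction = 0.3086 × 2814.4 = 868.5 mGal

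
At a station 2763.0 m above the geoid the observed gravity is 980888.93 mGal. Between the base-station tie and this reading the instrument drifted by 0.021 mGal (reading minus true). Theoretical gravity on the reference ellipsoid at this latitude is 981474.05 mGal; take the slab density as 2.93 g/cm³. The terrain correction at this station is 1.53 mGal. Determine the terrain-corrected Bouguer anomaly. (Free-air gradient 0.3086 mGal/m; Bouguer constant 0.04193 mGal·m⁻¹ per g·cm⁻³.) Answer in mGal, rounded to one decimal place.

Drift-corrected reading = 980888.93 − (0.021) = 980888.909 mGal
Free-air correction = 0.3086 × 2763.0 = 852.66 mGal
Free-air anomaly = 980888.909 − 981474.05 + (852.66) = 267.519 mGal
Bouguer slab correction = 0.04193 × 2.93 × 2763.0 = 339.45 mGal
Simple Bouguer anomaly = 267.519 − (339.45) = -71.931 mGal
Complete Bouguer anomaly = -71.931 + 1.53 = -70.401 mGal

-70.4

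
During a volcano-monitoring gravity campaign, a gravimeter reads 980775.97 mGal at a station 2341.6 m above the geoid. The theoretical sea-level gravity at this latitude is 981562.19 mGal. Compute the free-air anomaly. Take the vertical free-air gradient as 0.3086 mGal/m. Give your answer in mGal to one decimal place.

-63.6

Free-air correction = 0.3086 × 2341.6 = 722.62 mGal
Free-air anomaly = 980775.97 − 981562.19 + (722.62) = -63.60 mGal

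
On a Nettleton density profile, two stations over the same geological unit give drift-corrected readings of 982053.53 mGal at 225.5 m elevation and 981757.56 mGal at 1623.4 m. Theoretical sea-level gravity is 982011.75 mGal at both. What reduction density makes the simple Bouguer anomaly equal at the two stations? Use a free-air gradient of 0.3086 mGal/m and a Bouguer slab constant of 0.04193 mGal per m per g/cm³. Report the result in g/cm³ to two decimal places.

2.31

Δg_obs = 981757.56 − 982053.53 = -295.97 mGal over Δh = 1623.4 − 225.5 = 1397.9 m
Equal Bouguer anomalies ⇒ Δg_obs + (0.3086 − 0.04193ρ)·Δh = 0
0.3086 − 0.04193ρ = −Δg_obs/Δh = 0.21172
ρ = (0.3086 − 0.21172) / 0.04193 = 2.31 g/cm³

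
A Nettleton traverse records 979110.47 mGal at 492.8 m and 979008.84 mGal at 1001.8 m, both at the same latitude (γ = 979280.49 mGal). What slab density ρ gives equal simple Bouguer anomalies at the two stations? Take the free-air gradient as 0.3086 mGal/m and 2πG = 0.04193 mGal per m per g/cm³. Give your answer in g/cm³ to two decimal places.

Δg_obs = 979008.84 − 979110.47 = -101.63 mGal over Δh = 1001.8 − 492.8 = 509.0 m
Equal Bouguer anomalies ⇒ Δg_obs + (0.3086 − 0.04193ρ)·Δh = 0
0.3086 − 0.04193ρ = −Δg_obs/Δh = 0.19967
ρ = (0.3086 − 0.19967) / 0.04193 = 2.60 g/cm³

2.60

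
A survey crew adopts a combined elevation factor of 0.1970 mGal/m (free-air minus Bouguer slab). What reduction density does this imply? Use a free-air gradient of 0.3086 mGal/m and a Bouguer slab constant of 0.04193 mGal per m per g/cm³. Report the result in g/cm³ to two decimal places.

2.66

0.1970 = 0.3086 − 0.04193 × ρ
ρ = (0.3086 − 0.1970) / 0.04193 = 2.66 g/cm³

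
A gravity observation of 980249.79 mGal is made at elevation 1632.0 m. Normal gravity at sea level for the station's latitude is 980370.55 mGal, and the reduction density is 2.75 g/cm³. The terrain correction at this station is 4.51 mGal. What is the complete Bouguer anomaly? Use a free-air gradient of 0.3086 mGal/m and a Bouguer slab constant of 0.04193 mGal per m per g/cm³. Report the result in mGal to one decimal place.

Free-air correction = 0.3086 × 1632.0 = 503.64 mGal
Free-air anomaly = 980249.79 − 980370.55 + (503.64) = 382.88 mGal
Bouguer slab correction = 0.04193 × 2.75 × 1632.0 = 188.18 mGal
Simple Bouguer anomaly = 382.88 − (188.18) = 194.70 mGal
Complete Bouguer anomaly = 194.70 + 4.51 = 199.21 mGal

199.2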